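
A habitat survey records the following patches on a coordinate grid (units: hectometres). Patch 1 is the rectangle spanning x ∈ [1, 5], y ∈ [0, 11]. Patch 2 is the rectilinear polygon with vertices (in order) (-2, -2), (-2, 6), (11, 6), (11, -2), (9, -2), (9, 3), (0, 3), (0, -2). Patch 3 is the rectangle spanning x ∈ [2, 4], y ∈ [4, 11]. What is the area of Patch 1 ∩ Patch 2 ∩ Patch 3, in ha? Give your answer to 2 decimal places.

4.00

The intersection is the polygon with vertices (4,6), (4,4), (2,4), (2,6).
By the shoelace formula its area is 4.00.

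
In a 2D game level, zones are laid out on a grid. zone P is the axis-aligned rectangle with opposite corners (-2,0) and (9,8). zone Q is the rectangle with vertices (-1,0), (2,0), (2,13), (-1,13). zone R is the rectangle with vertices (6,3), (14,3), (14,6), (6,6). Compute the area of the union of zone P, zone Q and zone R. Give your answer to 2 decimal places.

118.00

By inclusion–exclusion:
Individual areas: |zone P| = 88, |zone Q| = 39, |zone R| = 24.
|zone P∩zone Q|: x∈[-1,2], y∈[0,8] → 3·8 = 24.
|zone P∩zone R|: x∈[6,9], y∈[3,6] → 3·3 = 9.
|zone Q∩zone R| = 0 (no overlap).
|zone P∩zone Q∩zone R| = 0.
|zone P ∪ zone Q ∪ zone R| = 151 − 33 + 0 = 118.00.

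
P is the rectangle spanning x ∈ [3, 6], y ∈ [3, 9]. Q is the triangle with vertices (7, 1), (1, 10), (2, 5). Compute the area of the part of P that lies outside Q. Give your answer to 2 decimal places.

|P| = 18, |P∩Q| = 4.4333.
|P ∖ Q| = |P| − |P∩Q| = 18 − 4.4333 = 13.57.

13.57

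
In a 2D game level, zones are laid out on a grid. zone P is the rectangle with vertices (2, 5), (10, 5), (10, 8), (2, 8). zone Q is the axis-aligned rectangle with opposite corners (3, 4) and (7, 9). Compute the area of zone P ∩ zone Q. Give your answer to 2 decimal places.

|zone P∩zone Q|: x∈[3,7], y∈[5,8] → 4·3 = 12.

12.00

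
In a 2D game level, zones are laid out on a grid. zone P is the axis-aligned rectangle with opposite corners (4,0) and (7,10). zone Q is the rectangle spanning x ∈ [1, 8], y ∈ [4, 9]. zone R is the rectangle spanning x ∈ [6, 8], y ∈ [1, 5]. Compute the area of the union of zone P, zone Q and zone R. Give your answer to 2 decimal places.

53.00

By inclusion–exclusion:
Individual areas: |zone P| = 30, |zone Q| = 35, |zone R| = 8.
|zone P∩zone Q|: x∈[4,7], y∈[4,9] → 3·5 = 15.
|zone P∩zone R|: x∈[6,7], y∈[1,5] → 1·4 = 4.
|zone Q∩zone R|: x∈[6,8], y∈[4,5] → 2·1 = 2.
|zone P∩zone Q∩zone R| = 1.
|zone P ∪ zone Q ∪ zone R| = 73 − 21 + 1 = 53.00.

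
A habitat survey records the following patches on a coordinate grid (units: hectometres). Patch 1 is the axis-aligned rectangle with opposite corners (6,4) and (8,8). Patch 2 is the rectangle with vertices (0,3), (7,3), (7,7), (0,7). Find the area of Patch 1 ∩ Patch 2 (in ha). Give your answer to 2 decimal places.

3.00

|Patch 1∩Patch 2|: x∈[6,7], y∈[4,7] → 1·3 = 3.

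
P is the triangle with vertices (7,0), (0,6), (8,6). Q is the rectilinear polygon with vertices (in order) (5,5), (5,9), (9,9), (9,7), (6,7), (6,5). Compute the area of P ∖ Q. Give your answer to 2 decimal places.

|P| = 24, |P∩Q| = 1.
|P ∖ Q| = |P| − |P∩Q| = 24 − 1 = 23.00.

23.00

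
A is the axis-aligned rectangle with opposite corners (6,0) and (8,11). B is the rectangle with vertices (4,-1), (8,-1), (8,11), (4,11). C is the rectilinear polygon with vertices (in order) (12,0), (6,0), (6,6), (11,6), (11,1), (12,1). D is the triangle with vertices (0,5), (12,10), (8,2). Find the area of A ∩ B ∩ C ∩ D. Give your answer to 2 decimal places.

7.25

The intersection is the polygon with vertices (6,6), (8,6), (8,2), (6,2.75).
By the shoelace formula its area is 7.25.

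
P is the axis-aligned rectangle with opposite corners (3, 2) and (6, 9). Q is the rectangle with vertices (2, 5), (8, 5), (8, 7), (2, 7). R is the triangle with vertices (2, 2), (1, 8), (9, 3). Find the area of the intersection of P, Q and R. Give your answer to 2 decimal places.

The intersection is the polygon with vertices (3,5), (3,6.75), (5.8,5).
By the shoelace formula its area is 2.45.

2.45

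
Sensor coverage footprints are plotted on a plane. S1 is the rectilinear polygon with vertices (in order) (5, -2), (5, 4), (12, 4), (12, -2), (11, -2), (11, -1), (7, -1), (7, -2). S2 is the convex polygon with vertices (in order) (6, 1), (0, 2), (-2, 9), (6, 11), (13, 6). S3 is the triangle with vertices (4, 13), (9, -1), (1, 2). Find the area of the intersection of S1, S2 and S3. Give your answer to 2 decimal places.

The intersection is the polygon with vertices (7.214,4), (7.821,2.301), (6,1), (5,1.167), (5,4).
By the shoelace formula its area is 6.68.

6.68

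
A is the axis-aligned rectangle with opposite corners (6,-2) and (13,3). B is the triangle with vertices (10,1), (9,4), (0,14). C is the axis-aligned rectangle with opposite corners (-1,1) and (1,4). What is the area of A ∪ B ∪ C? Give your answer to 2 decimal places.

By inclusion–exclusion:
Individual areas: |A| = 35, |B| = 8.5, |C| = 6.
|A∩B| = 0.8718.
|A∩C| = 0 (no overlap).
|B∩C| = 0.
|A∩B∩C| = 0.
|A ∪ B ∪ C| = 49.5 − 0.8718 + 0 = 48.63.

48.63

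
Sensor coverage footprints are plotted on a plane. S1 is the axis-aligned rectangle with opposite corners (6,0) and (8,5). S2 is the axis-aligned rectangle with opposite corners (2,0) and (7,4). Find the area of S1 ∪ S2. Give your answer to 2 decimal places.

By inclusion–exclusion:
Individual areas: |S1| = 10, |S2| = 20.
|S1∩S2|: x∈[6,7], y∈[0,4] → 1·4 = 4.
|S1 ∪ S2| = 30 − 4 = 26.00.

26.00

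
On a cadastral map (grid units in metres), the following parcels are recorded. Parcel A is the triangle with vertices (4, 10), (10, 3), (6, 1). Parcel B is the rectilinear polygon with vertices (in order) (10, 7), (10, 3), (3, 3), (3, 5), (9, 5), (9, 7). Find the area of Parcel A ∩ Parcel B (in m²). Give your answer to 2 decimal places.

7.62

The intersection is the polygon with vertices (10,3), (5.556,3), (5.111,5), (8.286,5).
By the shoelace formula its area is 7.62.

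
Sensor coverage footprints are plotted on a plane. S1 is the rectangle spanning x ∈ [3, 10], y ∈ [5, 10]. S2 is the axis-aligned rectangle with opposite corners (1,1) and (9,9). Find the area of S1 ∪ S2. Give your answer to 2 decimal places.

By inclusion–exclusion:
Individual areas: |S1| = 35, |S2| = 64.
|S1∩S2|: x∈[3,9], y∈[5,9] → 6·4 = 24.
|S1 ∪ S2| = 99 − 24 = 75.00.

75.00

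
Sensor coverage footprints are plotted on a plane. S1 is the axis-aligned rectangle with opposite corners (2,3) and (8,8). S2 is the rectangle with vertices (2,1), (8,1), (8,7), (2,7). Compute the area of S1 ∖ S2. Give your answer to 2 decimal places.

6.00

|S1∩S2|: x∈[2,8], y∈[3,7] → 6·4 = 24.
|S1| = 30.
|S1 ∖ S2| = |S1| − |S1∩S2| = 30 − 24 = 6.00.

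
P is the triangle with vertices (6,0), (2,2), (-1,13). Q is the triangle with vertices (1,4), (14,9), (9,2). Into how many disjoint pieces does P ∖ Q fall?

2

P ∖ Q splits into 2 disjoint pieces (area 7.0954, area 9.5077).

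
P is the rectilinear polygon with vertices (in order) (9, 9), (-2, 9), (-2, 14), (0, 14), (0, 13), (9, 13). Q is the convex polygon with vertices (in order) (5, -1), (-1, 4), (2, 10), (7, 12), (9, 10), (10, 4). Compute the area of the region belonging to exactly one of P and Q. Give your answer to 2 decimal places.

106.00

|P| = 46, |Q| = 88.5, |P∩Q| = 14.25.
|P △ Q| = |P| + |Q| − 2·|P∩Q| = 46 + 88.5 − 28.5 = 106.00.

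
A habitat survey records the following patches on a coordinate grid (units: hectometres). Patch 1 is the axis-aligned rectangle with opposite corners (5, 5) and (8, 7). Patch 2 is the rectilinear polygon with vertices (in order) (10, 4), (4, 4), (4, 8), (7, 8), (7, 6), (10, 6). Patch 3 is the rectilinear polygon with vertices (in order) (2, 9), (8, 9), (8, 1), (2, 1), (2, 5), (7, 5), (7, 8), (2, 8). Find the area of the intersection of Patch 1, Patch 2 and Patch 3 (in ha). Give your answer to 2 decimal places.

1.00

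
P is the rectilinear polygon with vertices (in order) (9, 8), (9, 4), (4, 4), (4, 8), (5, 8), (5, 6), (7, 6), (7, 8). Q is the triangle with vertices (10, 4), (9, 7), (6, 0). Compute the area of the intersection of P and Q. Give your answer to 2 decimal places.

1.93

The intersection is the polygon with vertices (9,4), (7.714,4), (9,7).
By the shoelace formula its area is 1.93.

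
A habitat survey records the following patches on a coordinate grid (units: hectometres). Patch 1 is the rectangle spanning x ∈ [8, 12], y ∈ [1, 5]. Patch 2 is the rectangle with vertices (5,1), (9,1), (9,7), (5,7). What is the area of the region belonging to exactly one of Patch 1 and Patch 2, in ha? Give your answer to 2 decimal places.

32.00

|Patch 1∩Patch 2|: x∈[8,9], y∈[1,5] → 1·4 = 4.
|Patch 1 △ Patch 2| = |Patch 1| + |Patch 2| − 2·|Patch 1∩Patch 2| = 16 + 24 − 8 = 32.00.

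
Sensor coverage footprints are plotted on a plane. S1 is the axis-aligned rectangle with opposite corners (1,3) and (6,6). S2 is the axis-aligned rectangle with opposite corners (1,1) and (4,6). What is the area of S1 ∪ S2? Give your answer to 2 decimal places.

21.00

By inclusion–exclusion:
Individual areas: |S1| = 15, |S2| = 15.
|S1∩S2|: x∈[1,4], y∈[3,6] → 3·3 = 9.
|S1 ∪ S2| = 30 − 9 = 21.00.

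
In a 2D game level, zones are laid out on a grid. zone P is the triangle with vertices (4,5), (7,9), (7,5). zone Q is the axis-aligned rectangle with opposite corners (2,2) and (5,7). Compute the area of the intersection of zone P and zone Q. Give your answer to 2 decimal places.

The intersection is the polygon with vertices (5,6.333), (5,5), (4,5).
By the shoelace formula its area is 0.67.

0.67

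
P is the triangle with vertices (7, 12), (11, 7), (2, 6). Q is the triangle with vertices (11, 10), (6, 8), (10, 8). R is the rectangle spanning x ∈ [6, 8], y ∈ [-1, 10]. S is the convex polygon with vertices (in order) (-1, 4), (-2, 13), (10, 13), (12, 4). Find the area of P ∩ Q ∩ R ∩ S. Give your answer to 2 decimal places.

0.80

The intersection is the polygon with vertices (8,8.8), (8,8), (6,8).
By the shoelace formula its area is 0.80.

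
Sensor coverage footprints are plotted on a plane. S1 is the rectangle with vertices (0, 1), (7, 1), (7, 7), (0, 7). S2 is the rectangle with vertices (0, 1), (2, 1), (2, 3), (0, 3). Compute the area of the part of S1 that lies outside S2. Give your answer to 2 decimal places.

|S1∩S2|: x∈[0,2], y∈[1,3] → 2·2 = 4.
|S1| = 42.
|S1 ∖ S2| = |S1| − |S1∩S2| = 42 − 4 = 38.00.

38.00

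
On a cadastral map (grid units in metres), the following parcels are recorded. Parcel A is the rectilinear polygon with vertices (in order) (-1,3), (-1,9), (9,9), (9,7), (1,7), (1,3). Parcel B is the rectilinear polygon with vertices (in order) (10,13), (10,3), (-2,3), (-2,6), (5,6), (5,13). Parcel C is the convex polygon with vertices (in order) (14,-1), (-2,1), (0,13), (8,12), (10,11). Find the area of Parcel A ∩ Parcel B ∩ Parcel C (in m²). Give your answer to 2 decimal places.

14.00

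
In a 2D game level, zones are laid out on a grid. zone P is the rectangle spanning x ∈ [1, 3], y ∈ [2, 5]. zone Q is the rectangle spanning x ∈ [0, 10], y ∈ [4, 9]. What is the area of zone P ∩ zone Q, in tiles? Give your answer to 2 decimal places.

2.00

|zone P∩zone Q|: x∈[1,3], y∈[4,5] → 2·1 = 2.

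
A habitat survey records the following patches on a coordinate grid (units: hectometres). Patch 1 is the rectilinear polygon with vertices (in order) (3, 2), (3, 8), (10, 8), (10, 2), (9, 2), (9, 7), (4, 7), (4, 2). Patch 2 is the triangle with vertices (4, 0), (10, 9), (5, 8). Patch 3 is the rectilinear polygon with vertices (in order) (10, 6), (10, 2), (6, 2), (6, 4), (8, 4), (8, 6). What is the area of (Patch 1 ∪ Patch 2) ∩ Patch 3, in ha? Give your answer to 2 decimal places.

|Patch 1 ∪ Patch 2| = 32.4375.
|(Patch 1 ∪ Patch 2) ∩ Patch 3| = 4.33.

4.33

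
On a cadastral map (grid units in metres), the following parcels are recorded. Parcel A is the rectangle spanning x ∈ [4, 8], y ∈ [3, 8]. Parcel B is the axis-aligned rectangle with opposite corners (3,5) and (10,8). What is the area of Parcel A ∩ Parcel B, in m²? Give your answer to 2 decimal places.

12.00

|Parcel A∩Parcel B|: x∈[4,8], y∈[5,8] → 4·3 = 12.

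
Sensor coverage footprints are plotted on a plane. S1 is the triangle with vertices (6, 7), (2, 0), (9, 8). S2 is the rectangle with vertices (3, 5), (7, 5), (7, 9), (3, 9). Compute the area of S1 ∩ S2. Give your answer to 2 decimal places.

The intersection is the polygon with vertices (6,7), (7,7.333), (7,5.714), (6.375,5), (4.857,5).
By the shoelace formula its area is 3.09.

3.09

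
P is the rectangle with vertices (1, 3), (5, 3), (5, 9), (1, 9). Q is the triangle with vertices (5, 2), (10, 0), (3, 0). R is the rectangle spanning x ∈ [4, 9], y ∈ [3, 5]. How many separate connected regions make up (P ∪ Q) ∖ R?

(P ∪ Q) ∖ R splits into 2 disjoint pieces (area 22, area 7).

2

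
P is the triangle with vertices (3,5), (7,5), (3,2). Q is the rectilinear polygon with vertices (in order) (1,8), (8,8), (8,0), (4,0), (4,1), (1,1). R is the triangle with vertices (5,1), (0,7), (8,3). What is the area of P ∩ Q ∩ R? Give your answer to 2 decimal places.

4.15

The intersection is the polygon with vertices (3.718,2.538), (3,3.4), (3,5), (4,5), (5.8,4.1).
By the shoelace formula its area is 4.15.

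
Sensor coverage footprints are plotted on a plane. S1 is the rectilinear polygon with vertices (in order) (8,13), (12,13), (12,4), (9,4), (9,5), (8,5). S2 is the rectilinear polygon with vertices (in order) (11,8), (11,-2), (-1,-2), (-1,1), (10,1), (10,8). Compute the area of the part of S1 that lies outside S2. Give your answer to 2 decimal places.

|S1| = 35, |S1∩S2| = 4.
|S1 ∖ S2| = |S1| − |S1∩S2| = 35 − 4 = 31.00.

31.00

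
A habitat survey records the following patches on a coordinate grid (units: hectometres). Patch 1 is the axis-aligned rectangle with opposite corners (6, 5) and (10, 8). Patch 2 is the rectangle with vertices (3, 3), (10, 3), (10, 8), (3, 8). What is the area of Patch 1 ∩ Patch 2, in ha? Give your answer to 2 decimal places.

|Patch 1∩Patch 2|: x∈[6,10], y∈[5,8] → 4·3 = 12.

12.00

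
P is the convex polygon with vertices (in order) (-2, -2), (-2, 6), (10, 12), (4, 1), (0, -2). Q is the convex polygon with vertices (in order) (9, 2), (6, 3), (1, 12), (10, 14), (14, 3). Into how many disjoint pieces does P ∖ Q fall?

1

P ∖ Q is a single connected region.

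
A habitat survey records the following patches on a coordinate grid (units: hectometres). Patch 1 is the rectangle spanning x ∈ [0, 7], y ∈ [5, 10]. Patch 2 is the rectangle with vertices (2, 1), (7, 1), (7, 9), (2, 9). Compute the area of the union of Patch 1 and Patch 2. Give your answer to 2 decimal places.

55.00

By inclusion–exclusion:
Individual areas: |Patch 1| = 35, |Patch 2| = 40.
|Patch 1∩Patch 2|: x∈[2,7], y∈[5,9] → 5·4 = 20.
|Patch 1 ∪ Patch 2| = 75 − 20 = 55.00.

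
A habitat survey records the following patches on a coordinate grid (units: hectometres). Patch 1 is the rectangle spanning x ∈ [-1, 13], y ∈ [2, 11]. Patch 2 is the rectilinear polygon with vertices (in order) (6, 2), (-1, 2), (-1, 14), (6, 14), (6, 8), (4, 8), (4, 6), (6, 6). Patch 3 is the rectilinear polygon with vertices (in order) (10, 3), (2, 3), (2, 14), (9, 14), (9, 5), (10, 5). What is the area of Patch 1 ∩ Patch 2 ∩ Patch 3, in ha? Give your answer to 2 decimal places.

28.00

The intersection is the polygon with vertices (6,8), (4,8), (4,6), (6,6), (6,3), (2,3), (2,11), (6,11).
By the shoelace formula its area is 28.00.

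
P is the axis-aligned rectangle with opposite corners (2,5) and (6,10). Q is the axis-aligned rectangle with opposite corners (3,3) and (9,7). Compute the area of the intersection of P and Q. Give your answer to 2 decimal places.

6.00

|P∩Q|: x∈[3,6], y∈[5,7] → 3·2 = 6.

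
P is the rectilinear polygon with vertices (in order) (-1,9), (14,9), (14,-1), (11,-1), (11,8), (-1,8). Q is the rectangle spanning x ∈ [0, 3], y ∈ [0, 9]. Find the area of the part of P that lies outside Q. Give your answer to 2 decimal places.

39.00

|P| = 42, |P∩Q| = 3.
|P ∖ Q| = |P| − |P∩Q| = 42 − 3 = 39.00.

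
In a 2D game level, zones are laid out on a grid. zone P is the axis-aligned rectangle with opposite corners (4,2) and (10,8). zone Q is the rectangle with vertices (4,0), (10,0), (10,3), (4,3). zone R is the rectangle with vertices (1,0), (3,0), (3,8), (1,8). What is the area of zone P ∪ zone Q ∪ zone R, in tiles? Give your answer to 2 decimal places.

64.00

By inclusion–exclusion:
Individual areas: |zone P| = 36, |zone Q| = 18, |zone R| = 16.
|zone P∩zone Q|: x∈[4,10], y∈[2,3] → 6·1 = 6.
|zone P∩zone R| = 0 (no overlap).
|zone Q∩zone R| = 0 (no overlap).
|zone P∩zone Q∩zone R| = 0.
|zone P ∪ zone Q ∪ zone R| = 70 − 6 + 0 = 64.00.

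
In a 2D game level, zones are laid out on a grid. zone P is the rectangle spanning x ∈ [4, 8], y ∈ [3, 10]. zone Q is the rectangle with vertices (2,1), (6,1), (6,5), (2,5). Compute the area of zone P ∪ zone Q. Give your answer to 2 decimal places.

40.00

By inclusion–exclusion:
Individual areas: |zone P| = 28, |zone Q| = 16.
|zone P∩zone Q|: x∈[4,6], y∈[3,5] → 2·2 = 4.
|zone P ∪ zone Q| = 44 − 4 = 40.00.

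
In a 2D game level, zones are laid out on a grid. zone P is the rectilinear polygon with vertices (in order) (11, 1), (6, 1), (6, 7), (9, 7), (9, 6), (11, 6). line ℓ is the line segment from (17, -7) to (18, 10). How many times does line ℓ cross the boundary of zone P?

0

The segment lies entirely outside zone P and never meets its boundary.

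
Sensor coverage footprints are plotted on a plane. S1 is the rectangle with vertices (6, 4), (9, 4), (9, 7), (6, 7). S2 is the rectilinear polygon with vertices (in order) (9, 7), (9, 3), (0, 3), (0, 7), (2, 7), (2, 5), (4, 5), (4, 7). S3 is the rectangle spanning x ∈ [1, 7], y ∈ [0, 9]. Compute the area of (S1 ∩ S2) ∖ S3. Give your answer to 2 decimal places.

|S1 ∩ S2| = 9.
|(S1 ∩ S2) ∩ S3| = 3.
|(S1 ∩ S2) ∖ S3| = 9 − 3 = 6.00.

6.00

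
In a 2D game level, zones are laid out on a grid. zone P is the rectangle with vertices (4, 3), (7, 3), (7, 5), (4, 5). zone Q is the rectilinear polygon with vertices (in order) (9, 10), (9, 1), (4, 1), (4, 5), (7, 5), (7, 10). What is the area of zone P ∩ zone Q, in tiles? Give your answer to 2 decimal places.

6.00

The intersection is the polygon with vertices (7,3), (4,3), (4,5), (7,5).
By the shoelace formula its area is 6.00.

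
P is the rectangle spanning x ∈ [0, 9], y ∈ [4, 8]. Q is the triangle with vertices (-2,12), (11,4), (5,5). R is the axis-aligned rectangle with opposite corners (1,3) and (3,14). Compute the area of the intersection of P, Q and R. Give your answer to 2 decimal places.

0.50

The intersection is the polygon with vertices (2,8), (3,8), (3,7).
By the shoelace formula its area is 0.50.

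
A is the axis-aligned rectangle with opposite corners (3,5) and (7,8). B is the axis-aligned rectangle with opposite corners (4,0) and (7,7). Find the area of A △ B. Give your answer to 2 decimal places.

21.00

|A∩B|: x∈[4,7], y∈[5,7] → 3·2 = 6.
|A △ B| = |A| + |B| − 2·|A∩B| = 12 + 21 − 12 = 21.00.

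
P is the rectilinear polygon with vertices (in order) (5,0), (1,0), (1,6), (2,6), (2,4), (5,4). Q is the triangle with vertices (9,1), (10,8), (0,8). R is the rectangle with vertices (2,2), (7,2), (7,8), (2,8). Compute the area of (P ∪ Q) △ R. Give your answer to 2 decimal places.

36.00

|P ∪ Q| = 53.
|(P ∪ Q) ∩ R| = 23.5.
|(P ∪ Q) △ R| = 53 + 30 − 47 = 36.00.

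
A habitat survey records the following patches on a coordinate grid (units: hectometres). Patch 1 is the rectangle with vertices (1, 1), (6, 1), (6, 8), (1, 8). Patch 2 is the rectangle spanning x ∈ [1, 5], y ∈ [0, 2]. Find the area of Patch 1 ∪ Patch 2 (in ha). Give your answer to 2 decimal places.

By inclusion–exclusion:
Individual areas: |Patch 1| = 35, |Patch 2| = 8.
|Patch 1∩Patch 2|: x∈[1,5], y∈[1,2] → 4·1 = 4.
|Patch 1 ∪ Patch 2| = 43 − 4 = 39.00.

39.00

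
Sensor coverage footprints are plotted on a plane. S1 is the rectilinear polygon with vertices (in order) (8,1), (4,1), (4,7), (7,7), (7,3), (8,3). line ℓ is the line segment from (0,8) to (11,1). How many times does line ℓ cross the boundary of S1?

4

The segment meets the boundary at (8,2.909), (7.857,3), (7,3.545), (4,5.455).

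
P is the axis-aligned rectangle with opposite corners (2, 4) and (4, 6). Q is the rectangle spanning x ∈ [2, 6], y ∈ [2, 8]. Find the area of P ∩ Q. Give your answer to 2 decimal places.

|P∩Q|: x∈[2,4], y∈[4,6] → 2·2 = 4.

4.00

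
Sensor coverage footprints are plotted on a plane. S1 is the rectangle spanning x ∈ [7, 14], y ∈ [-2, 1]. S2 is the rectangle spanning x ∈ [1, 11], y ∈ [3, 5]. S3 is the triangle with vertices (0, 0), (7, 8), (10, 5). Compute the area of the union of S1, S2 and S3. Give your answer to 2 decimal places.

By inclusion–exclusion:
Individual areas: |S1| = 21, |S2| = 20, |S3| = 22.5.
|S1∩S2| = 0 (no overlap).
|S1∩S3| = 0.
|S2∩S3| = 9.
|S1∩S2∩S3| = 0.
|S1 ∪ S2 ∪ S3| = 63.5 − 9 + 0 = 54.50.

54.50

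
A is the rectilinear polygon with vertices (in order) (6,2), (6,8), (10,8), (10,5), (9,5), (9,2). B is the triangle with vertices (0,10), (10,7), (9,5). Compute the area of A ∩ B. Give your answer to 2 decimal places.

The intersection is the polygon with vertices (6,8), (6.667,8), (10,7), (9,5), (6,6.667).
By the shoelace formula its area is 6.83.

6.83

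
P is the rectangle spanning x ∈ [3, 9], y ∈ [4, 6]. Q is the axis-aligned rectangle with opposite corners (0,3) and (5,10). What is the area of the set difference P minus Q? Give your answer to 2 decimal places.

8.00

|P∩Q|: x∈[3,5], y∈[4,6] → 2·2 = 4.
|P| = 12.
|P ∖ Q| = |P| − |P∩Q| = 12 − 4 = 8.00.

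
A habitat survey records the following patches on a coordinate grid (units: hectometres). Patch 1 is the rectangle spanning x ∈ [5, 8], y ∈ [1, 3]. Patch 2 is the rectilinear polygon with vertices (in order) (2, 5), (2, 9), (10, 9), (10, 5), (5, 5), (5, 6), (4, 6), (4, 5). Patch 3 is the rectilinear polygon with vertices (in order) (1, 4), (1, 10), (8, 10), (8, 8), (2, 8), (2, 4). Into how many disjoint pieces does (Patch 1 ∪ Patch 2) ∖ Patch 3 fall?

2

(Patch 1 ∪ Patch 2) ∖ Patch 3 splits into 2 disjoint pieces (area 6, area 25).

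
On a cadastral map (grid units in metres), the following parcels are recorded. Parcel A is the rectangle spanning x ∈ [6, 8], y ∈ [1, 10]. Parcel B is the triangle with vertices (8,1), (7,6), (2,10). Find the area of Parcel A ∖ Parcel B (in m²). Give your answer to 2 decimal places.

|Parcel A| = 18, |Parcel A∩Parcel B| = 4.9.
|Parcel A ∖ Parcel B| = |Parcel A| − |Parcel A∩Parcel B| = 18 − 4.9 = 13.10.

13.10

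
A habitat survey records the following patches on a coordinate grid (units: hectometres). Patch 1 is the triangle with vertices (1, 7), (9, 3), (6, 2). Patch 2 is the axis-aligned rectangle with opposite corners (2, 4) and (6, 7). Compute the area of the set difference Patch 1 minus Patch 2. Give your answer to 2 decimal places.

|Patch 1| = 10, |Patch 1∩Patch 2| = 4.
|Patch 1 ∖ Patch 2| = |Patch 1| − |Patch 1∩Patch 2| = 10 − 4 = 6.00.

6.00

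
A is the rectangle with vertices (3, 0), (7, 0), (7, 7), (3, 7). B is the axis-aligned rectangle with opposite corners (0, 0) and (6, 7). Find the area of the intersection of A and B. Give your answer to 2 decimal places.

21.00

|A∩B|: x∈[3,6], y∈[0,7] → 3·7 = 21.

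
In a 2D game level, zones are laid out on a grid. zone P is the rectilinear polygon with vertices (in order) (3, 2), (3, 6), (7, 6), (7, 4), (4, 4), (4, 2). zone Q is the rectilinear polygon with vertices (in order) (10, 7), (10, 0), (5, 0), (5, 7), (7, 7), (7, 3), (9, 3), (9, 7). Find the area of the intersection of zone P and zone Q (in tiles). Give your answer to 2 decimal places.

The intersection is the polygon with vertices (7,6), (7,4), (5,4), (5,6).
By the shoelace formula its area is 4.00.

4.00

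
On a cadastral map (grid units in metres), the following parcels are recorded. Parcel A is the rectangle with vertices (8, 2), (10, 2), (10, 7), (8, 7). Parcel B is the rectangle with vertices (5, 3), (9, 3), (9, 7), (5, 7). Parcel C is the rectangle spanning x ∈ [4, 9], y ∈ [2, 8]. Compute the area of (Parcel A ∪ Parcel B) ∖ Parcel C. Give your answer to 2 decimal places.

|Parcel A ∪ Parcel B| = 22.
|(Parcel A ∪ Parcel B) ∩ Parcel C| = 17.
|(Parcel A ∪ Parcel B) ∖ Parcel C| = 22 − 17 = 5.00.

5.00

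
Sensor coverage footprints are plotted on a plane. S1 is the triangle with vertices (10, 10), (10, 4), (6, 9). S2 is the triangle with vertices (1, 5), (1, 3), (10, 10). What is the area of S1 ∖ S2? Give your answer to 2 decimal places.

10.91

|S1| = 12, |S1∩S2| = 1.0925.
|S1 ∖ S2| = |S1| − |S1∩S2| = 12 − 1.0925 = 10.91.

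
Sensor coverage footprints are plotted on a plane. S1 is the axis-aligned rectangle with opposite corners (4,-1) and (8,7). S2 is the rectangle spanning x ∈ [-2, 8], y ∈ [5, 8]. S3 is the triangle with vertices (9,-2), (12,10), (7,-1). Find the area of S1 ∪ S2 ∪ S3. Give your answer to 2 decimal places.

By inclusion–exclusion:
Individual areas: |S1| = 32, |S2| = 30, |S3| = 13.5.
|S1∩S2|: x∈[4,8], y∈[5,7] → 4·2 = 8.
|S1∩S3| = 1.1.
|S2∩S3| = 0.
|S1∩S2∩S3| = 0.
|S1 ∪ S2 ∪ S3| = 75.5 − 9.1 + 0 = 66.40.

66.40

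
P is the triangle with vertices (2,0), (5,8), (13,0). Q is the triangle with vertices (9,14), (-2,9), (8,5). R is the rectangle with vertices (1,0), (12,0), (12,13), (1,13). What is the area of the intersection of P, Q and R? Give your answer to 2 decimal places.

3.23

The intersection is the polygon with vertices (8,5), (4.413,6.435), (5,8).
By the shoelace formula its area is 3.23.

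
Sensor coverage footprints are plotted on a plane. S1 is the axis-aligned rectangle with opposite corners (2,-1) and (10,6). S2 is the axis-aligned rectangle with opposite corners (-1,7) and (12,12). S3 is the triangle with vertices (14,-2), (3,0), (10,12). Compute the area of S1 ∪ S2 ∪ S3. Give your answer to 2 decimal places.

By inclusion–exclusion:
Individual areas: |S1| = 56, |S2| = 65, |S3| = 73.
|S1∩S2| = 0 (no overlap).
|S1∩S3| = 35.75.
|S2∩S3| = 10.8631.
|S1∩S2∩S3| = 0.
|S1 ∪ S2 ∪ S3| = 194 − 46.6131 + 0 = 147.39.

147.39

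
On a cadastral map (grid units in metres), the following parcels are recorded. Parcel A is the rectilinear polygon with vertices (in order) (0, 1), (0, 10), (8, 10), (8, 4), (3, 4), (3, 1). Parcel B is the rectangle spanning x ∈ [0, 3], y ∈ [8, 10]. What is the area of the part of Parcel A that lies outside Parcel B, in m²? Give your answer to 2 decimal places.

51.00

|Parcel A| = 57, |Parcel A∩Parcel B| = 6.
|Parcel A ∖ Parcel B| = |Parcel A| − |Parcel A∩Parcel B| = 57 − 6 = 51.00.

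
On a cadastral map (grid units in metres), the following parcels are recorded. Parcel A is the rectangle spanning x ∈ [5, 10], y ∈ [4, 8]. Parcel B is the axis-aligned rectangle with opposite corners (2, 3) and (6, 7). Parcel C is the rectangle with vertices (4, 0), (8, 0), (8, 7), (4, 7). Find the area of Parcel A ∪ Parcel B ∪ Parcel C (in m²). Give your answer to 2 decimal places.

By inclusion–exclusion:
Individual areas: |Parcel A| = 20, |Parcel B| = 16, |Parcel C| = 28.
|Parcel A∩Parcel B|: x∈[5,6], y∈[4,7] → 1·3 = 3.
|Parcel A∩Parcel C|: x∈[5,8], y∈[4,7] → 3·3 = 9.
|Parcel B∩Parcel C|: x∈[4,6], y∈[3,7] → 2·4 = 8.
|Parcel A∩Parcel B∩Parcel C| = 3.
|Parcel A ∪ Parcel B ∪ Parcel C| = 64 − 20 + 3 = 47.00.

47.00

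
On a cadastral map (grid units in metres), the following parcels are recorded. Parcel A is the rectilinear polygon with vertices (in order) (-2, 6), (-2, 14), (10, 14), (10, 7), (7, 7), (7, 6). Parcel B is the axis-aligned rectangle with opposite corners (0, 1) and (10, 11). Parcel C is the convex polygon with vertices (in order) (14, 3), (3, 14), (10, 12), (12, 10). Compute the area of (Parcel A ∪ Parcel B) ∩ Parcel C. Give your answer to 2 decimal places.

17.50

The region (Parcel A ∪ Parcel B) ∩ Parcel C is the polygon with vertices (10,11), (10,7), (3,14), (10,12).
By the shoelace formula its area is 17.50.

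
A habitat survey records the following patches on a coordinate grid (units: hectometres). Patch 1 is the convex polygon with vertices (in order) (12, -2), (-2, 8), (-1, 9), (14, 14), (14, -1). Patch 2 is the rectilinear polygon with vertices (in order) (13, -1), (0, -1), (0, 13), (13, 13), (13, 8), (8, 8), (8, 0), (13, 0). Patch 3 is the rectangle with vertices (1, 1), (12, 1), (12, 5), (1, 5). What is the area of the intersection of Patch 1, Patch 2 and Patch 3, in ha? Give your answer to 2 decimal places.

The intersection is the polygon with vertices (8,1), (7.8,1), (2.2,5), (8,5).
By the shoelace formula its area is 12.00.

12.00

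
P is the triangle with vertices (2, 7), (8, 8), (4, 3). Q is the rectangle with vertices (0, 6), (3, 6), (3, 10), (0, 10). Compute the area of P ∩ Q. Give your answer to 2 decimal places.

0.83

The intersection is the polygon with vertices (3,7.167), (3,6), (2.5,6), (2,7).
By the shoelace formula its area is 0.83.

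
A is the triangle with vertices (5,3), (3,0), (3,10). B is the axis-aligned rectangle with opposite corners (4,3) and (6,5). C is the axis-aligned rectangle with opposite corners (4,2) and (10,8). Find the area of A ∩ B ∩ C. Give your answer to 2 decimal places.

1.43

The intersection is the polygon with vertices (4,3), (4,5), (4.429,5), (5,3).
By the shoelace formula its area is 1.43.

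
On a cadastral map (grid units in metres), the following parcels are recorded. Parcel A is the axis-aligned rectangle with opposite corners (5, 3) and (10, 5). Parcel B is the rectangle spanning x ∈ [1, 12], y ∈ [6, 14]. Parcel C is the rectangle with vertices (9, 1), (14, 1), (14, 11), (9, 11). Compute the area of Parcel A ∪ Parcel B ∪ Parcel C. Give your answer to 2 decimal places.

131.00

By inclusion–exclusion:
Individual areas: |Parcel A| = 10, |Parcel B| = 88, |Parcel C| = 50.
|Parcel A∩Parcel B| = 0 (no overlap).
|Parcel A∩Parcel C|: x∈[9,10], y∈[3,5] → 1·2 = 2.
|Parcel B∩Parcel C|: x∈[9,12], y∈[6,11] → 3·5 = 15.
|Parcel A∩Parcel B∩Parcel C| = 0.
|Parcel A ∪ Parcel B ∪ Parcel C| = 148 − 17 + 0 = 131.00.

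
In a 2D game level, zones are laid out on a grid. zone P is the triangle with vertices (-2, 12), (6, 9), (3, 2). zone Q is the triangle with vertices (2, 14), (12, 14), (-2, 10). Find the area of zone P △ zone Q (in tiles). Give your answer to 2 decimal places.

|zone P| = 32.5, |zone Q| = 20, |zone P∩zone Q| = 1.3641.
|zone P △ zone Q| = |zone P| + |zone Q| − 2·|zone P∩zone Q| = 32.5 + 20 − 2.7283 = 49.77.

49.77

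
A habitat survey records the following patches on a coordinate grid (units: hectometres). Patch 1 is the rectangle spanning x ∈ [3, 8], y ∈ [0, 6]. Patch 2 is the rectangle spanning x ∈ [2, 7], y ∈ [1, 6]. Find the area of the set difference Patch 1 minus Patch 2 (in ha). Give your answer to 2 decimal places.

10.00

|Patch 1∩Patch 2|: x∈[3,7], y∈[1,6] → 4·5 = 20.
|Patch 1| = 30.
|Patch 1 ∖ Patch 2| = |Patch 1| − |Patch 1∩Patch 2| = 30 − 20 = 10.00.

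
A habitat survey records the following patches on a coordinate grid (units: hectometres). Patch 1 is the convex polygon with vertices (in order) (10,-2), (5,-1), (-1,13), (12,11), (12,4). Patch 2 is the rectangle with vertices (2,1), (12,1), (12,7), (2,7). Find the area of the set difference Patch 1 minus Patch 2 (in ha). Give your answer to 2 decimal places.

|Patch 1| = 125.5, |Patch 1∩Patch 2| = 53.1429.
|Patch 1 ∖ Patch 2| = |Patch 1| − |Patch 1∩Patch 2| = 125.5 − 53.1429 = 72.36.

72.36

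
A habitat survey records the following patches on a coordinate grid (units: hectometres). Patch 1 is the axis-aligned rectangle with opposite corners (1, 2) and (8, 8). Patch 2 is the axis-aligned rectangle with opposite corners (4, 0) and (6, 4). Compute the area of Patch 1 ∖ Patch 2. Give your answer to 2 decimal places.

38.00

|Patch 1∩Patch 2|: x∈[4,6], y∈[2,4] → 2·2 = 4.
|Patch 1| = 42.
|Patch 1 ∖ Patch 2| = |Patch 1| − |Patch 1∩Patch 2| = 42 − 4 = 38.00.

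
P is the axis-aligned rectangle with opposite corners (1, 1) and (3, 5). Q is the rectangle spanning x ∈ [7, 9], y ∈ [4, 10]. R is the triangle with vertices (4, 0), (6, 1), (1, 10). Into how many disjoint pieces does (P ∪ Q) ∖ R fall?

(P ∪ Q) ∖ R splits into 2 disjoint pieces (area 7.5833, area 12).

2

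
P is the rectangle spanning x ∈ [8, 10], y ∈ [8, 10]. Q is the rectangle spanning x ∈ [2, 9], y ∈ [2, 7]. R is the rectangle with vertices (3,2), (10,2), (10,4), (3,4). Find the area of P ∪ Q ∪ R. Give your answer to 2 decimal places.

41.00

By inclusion–exclusion:
Individual areas: |P| = 4, |Q| = 35, |R| = 14.
|P∩Q| = 0 (no overlap).
|P∩R| = 0 (no overlap).
|Q∩R|: x∈[3,9], y∈[2,4] → 6·2 = 12.
|P∩Q∩R| = 0.
|P ∪ Q ∪ R| = 53 − 12 + 0 = 41.00.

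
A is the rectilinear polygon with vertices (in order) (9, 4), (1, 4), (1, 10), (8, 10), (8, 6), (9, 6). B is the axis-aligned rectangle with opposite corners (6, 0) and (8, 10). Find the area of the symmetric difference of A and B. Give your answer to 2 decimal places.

40.00

|A| = 44, |B| = 20, |A∩B| = 12.
|A △ B| = |A| + |B| − 2·|A∩B| = 44 + 20 − 24 = 40.00.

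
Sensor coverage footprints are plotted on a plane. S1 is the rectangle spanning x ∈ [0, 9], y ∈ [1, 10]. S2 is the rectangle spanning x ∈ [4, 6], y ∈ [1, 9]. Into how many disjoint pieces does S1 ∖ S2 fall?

S1 ∖ S2 is a single connected region.

1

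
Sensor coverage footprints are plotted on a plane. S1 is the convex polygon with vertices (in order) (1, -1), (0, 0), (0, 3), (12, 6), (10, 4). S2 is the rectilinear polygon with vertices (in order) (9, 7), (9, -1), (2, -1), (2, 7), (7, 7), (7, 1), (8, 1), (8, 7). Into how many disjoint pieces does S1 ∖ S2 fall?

3

S1 ∖ S2 splits into 3 disjoint pieces (area 7.7222, area 2.2639, area 3.1528).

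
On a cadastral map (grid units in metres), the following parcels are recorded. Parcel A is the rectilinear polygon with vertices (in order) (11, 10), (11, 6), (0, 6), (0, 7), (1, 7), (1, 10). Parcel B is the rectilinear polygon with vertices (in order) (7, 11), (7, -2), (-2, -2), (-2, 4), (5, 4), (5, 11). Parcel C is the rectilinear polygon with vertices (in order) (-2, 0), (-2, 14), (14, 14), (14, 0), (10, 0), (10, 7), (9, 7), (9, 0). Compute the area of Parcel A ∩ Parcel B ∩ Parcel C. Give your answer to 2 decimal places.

8.00

The intersection is the polygon with vertices (5,10), (7,10), (7,6), (5,6).
By the shoelace formula its area is 8.00.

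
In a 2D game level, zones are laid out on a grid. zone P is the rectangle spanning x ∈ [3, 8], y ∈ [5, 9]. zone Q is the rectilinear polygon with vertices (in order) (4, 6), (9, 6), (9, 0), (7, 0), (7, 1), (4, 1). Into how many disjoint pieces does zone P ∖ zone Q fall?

1

zone P ∖ zone Q is a single connected region.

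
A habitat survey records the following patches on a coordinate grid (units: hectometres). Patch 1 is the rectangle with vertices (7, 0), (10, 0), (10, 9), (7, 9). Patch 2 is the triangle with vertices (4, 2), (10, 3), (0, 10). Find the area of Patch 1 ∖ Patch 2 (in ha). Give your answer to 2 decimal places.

23.10

|Patch 1| = 27, |Patch 1∩Patch 2| = 3.9.
|Patch 1 ∖ Patch 2| = |Patch 1| − |Patch 1∩Patch 2| = 27 − 3.9 = 23.10.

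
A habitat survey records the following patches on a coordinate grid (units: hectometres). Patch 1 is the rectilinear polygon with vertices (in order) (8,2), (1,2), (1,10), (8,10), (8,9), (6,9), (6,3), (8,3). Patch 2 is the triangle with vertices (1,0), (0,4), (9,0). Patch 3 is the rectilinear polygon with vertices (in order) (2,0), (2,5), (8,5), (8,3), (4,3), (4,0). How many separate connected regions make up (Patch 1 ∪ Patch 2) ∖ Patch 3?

2

(Patch 1 ∪ Patch 2) ∖ Patch 3 splits into 2 disjoint pieces (area 9.5, area 33.7778).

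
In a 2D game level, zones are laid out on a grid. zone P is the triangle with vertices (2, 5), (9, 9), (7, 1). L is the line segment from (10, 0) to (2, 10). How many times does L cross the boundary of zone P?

2

The segment meets the boundary at (4.745,6.569), (7.524,3.095).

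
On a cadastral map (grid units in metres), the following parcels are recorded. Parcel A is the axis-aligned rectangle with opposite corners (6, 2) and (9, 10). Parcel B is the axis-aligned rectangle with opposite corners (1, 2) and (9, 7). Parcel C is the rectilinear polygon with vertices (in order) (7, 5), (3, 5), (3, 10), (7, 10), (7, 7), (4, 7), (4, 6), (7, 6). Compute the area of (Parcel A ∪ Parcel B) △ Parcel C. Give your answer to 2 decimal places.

|Parcel A ∪ Parcel B| = 49.
|(Parcel A ∪ Parcel B) ∩ Parcel C| = 8.
|(Parcel A ∪ Parcel B) △ Parcel C| = 49 + 17 − 16 = 50.00.

50.00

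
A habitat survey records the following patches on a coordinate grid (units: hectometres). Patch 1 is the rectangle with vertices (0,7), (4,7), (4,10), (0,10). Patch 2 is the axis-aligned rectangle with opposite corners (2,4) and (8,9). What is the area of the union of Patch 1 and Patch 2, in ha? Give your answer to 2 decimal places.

By inclusion–exclusion:
Individual areas: |Patch 1| = 12, |Patch 2| = 30.
|Patch 1∩Patch 2|: x∈[2,4], y∈[7,9] → 2·2 = 4.
|Patch 1 ∪ Patch 2| = 42 − 4 = 38.00.

38.00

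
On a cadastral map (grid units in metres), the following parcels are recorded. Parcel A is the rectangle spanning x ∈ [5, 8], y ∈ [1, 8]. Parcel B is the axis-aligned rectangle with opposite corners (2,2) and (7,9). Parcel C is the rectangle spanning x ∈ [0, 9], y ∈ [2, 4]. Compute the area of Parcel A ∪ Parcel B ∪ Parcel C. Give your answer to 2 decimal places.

50.00

By inclusion–exclusion:
Individual areas: |Parcel A| = 21, |Parcel B| = 35, |Parcel C| = 18.
|Parcel A∩Parcel B|: x∈[5,7], y∈[2,8] → 2·6 = 12.
|Parcel A∩Parcel C|: x∈[5,8], y∈[2,4] → 3·2 = 6.
|Parcel B∩Parcel C|: x∈[2,7], y∈[2,4] → 5·2 = 10.
|Parcel A∩Parcel B∩Parcel C| = 4.
|Parcel A ∪ Parcel B ∪ Parcel C| = 74 − 28 + 4 = 50.00.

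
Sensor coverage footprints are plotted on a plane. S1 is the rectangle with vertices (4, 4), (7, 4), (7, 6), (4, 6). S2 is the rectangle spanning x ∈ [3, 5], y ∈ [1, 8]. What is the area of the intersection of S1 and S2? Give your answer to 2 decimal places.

|S1∩S2|: x∈[4,5], y∈[4,6] → 1·2 = 2.

2.00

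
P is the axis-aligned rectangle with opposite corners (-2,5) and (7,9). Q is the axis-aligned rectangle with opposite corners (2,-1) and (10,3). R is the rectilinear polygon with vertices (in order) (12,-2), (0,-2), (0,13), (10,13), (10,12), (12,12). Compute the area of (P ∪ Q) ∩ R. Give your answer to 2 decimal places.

60.00

|P ∪ Q| = 68.
|(P ∪ Q) ∩ R| = 60.00.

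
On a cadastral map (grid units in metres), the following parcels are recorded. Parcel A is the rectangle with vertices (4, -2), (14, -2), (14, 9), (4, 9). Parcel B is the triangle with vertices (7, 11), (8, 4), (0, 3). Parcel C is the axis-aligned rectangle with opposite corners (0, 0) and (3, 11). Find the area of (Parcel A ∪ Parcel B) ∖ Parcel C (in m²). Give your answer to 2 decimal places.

|Parcel A ∪ Parcel B| = 120.1786.
|(Parcel A ∪ Parcel B) ∩ Parcel C| = 4.5804.
|(Parcel A ∪ Parcel B) ∖ Parcel C| = 120.1786 − 4.5804 = 115.60.

115.60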